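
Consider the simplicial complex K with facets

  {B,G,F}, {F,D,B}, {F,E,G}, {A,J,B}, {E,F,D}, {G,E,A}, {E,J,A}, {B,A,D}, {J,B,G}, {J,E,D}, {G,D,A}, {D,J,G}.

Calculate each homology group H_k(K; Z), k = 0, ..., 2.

Fix the vertex order A < B < D < E < F < G < J and write every simplex with vertices in increasing order. Then dim K = 2 and the simplices of K are:

  0-simplices (7): A, B, D, E, F, G, J
  1-simplices (18): AB, AD, AE, AG, AJ, BD, BF, BG, BJ, DE, DF, DG, DJ, EF, EG, EJ, FG, GJ
  2-simplices (12): ABD, ABJ, ADG, AEG, AEJ, BDF, BFG, BGJ, DEF, DEJ, DGJ, EFG

Hence C_0 ≅ Z^7, C_1 ≅ Z^18, C_2 ≅ Z^12.

The boundary map ∂_1: C_1 → C_0 is given by ∂[p,q] = [q] − [p].
As a 7×18 matrix over Z this has rank 6, with invariant factors (1,1,1,1,1,1).

The boundary map ∂_2: C_2 → C_1 sends each 2-simplex [p,q,r] to [q,r] − [p,r] + [p,q]. For instance
  ∂BDF = DF − BF + BD,
  ∂AEG = EG − AG + AE.
The resulting 18×12 matrix has rank 12, and its Smith normal form has invariant factors (1,1,1,1,1,1,1,1,1,1,1,2).

Reading off H_k = ker ∂_k / im ∂_{k+1}:

  H_0: rank C_0 − rank ∂_1 = 7 − 6 = 1, and the invariant factors of ∂_1 are all 1, so H_0 = Z.
  H_1: rank ker ∂_1 − rank ∂_2 = (18 − 6) − 12 = 0, and ∂_2 has invariant factor 2 > 1, so H_1 = Z/2.
  H_2: rank ker ∂_2 − rank ∂_3 = (12 − 12) − 0 = 0, and there is no ∂_3, so H_2 = 0.

H_0 ≅ Z,  H_1 ≅ Z/2,  H_2 = 0.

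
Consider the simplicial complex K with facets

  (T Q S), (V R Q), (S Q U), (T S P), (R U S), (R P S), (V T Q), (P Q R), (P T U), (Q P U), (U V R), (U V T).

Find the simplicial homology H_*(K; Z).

H_0 = Z,  H_1 = Z/2Z,  H_2 = 0.

Fix the vertex order P < Q < R < S < T < U < V and write every simplex with vertices in increasing order. Then dim K = 2 and the simplices of K are:

  0-simplices (7): P, Q, R, S, T, U, V
  1-simplices (18): PQ, PR, PS, PT, PU, QR, QS, QT, QU, QV, RS, RU, RV, ST, SU, TU, TV, UV
  2-simplices (12): PQR, PQU, PRS, PST, PTU, QRV, QST, QSU, QTV, RSU, RUV, TUV

Hence C_0 ≅ Z^7, C_1 ≅ Z^18, C_2 ≅ Z^12.

The boundary map ∂_1: C_1 → C_0 sends each edge [p,q] (with p < q) to q − p. For instance
  ∂ST = T − S.
This gives a 7×18 integer matrix of rank 6; reducing to Smith normal form yields diagonal entries (1,1,1,1,1,1).

The boundary map ∂_2: C_2 → C_1 sends each 2-simplex [p,q,r] to [q,r] − [p,r] + [p,q]. For instance
  ∂QST = ST − QT + QS,
  ∂PST = ST − PT + PS.
This gives a 18×12 integer matrix of rank 12; reducing to Smith normal form yields diagonal entries (1,1,1,1,1,1,1,1,1,1,1,2).

From H_k ≅ ker(∂_k) / im(∂_{k+1}) we obtain:

  H_0: rank C_0 − rank ∂_1 = 7 − 6 = 1, and the invariant factors of ∂_1 are all 1, so H_0 ≅ Z.
  H_1: rank ker ∂_1 − rank ∂_2 = (18 − 6) − 12 = 0, and ∂_2 has invariant factor 2 > 1, so H_1 ≅ Z/2Z.
  H_2: rank ker ∂_2 − rank ∂_3 = (12 − 12) − 0 = 0, and there is no ∂_3, so H_2 ≅ 0.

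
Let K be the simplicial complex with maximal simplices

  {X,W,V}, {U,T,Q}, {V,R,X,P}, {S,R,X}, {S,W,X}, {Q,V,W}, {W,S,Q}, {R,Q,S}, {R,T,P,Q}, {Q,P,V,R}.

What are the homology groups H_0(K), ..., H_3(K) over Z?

H_0 ≅ Z,  H_1 = 0,  H_2 ≅ Z,  H_3 = 0.

K has 9 vertices, 21 edges, 17 triangles, 3 3-simplices.
rank ∂_0 = 0, rank ∂_1 = 8 ⇒ b_0 = 9 − 0 − 8 = 1; all invariant factors of ∂_1 are 1 so no torsion. So H_0 ≅ Z.
rank ∂_1 = 8, rank ∂_2 = 13 ⇒ b_1 = 21 − 8 − 13 = 0; all invariant factors of ∂_2 are 1 so no torsion. So H_1 ≅ 0.
rank ∂_2 = 13, rank ∂_3 = 3 ⇒ b_2 = 17 − 13 − 3 = 1; all invariant factors of ∂_3 are 1 so no torsion. So H_2 ≅ Z.
rank ∂_3 = 3, rank ∂_4 = 0 ⇒ b_3 = 3 − 3 − 0 = 0. So H_3 ≅ 0.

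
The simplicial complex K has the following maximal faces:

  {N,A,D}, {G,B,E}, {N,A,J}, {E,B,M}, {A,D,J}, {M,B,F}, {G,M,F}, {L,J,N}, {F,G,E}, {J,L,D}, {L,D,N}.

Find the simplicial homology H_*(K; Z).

Fix the vertex order A < B < D < E < F < G < J < L < M < N and write every simplex with vertices in increasing order. Then dim K = 2 and the simplices of K are:

  0-simplices (10): A, B, D, E, F, G, J, L, M, N
  1-simplices (19): AD, AJ, AN, BE, BF, BG, BM, DJ, DL, DN, EF, EG, EM, FG, FM, GM, JL, JN, LN
  2-simplices (11): ADJ, ADN, AJN, BEG, BEM, BFM, DJL, DLN, EFG, FGM, JLN

so the chain groups are C_0 ≅ Z^10, C_1 ≅ Z^19, C_2 ≅ Z^11.

The boundary map ∂_1: C_1 → C_0 maps an edge to its endpoints' difference, ∂[p,q] = q − p.
The 10×19 boundary matrix has rank 8 and Smith normal form diag(1,1,1,1,1,1,1,1).

The boundary map ∂_2: C_2 → C_1 acts by ∂[p,q,r] = [q,r] − [p,r] + [p,q]. For instance
  ∂BFM = FM − BM + BF,
  ∂DLN = LN − DN + DL.
The resulting 19×11 matrix has rank 10, and its Smith normal form has invariant factors (1,1,1,1,1,1,1,1,1,1).

Computing H_k = (kernel of ∂_k) / (image of ∂_{k+1}):

  H_0: rank C_0 − rank ∂_1 = 10 − 8 = 2, and the invariant factors of ∂_1 are all 1, so H_0 = Z^2.
  H_1: rank ker ∂_1 − rank ∂_2 = (19 − 8) − 10 = 1, and the invariant factors of ∂_2 are all 1, so H_1 = Z.
  H_2: rank ker ∂_2 − rank ∂_3 = (11 − 10) − 0 = 1, and there is no ∂_3, so H_2 = Z.

H_0 ≅ Z^2,  H_1 ≅ Z,  H_2 ≅ Z.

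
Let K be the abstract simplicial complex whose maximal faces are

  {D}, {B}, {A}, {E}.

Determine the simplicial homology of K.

H_0 ≅ Z^4.

We work with the vertex ordering A < B < D < E. The simplices of K, each written with vertices in increasing order, are:

  0-simplices (4): A, B, D, E

giving chain groups C_0 ≅ Z^4.

Reading off H_k = ker ∂_k / im ∂_{k+1}:

  H_0: rank C_0 − rank ∂_1 = 4 − 0 = 4, and there is no ∂_1, so H_0 = Z^4.

(K is a triangulation of a set of 4 points.)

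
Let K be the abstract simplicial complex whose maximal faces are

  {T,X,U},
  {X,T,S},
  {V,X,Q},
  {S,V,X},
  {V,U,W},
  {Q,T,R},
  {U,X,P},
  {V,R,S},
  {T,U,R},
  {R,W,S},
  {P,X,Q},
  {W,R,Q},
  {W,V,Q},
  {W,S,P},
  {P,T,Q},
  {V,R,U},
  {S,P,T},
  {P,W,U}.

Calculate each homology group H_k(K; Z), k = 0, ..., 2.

We work with the vertex ordering P < Q < R < S < T < U < V < W < X. The simplices of K, each written with vertices in increasing order, are:

  0-simplices (9): P, Q, R, S, T, U, V, W, X
  1-simplices (27): PQ, PS, PT, PU, PW, PX, QR, QT, QV, QW, QX, RS, RT, RU, RV, RW, ST, SV, SW, SX, TU, TX, UV, UW, UX, VW, VX
  2-simplices (18): PQT, PQX, PST, PSW, PUW, PUX, QRT, QRW, QVW, QVX, RSV, RSW, RTU, RUV, STX, SVX, TUX, UVW

Hence C_0 ≅ Z^9, C_1 ≅ Z^27, C_2 ≅ Z^18.

The boundary map ∂_1: C_1 → C_0 sends each edge [p,q] (with p < q) to q − p. For instance
  ∂VX = X − V.
This gives a 9×27 integer matrix of rank 8; reducing to Smith normal form yields diagonal entries (1,1,1,1,1,1,1,1).

Boundary ∂_2: C_2 → C_1 sends each 2-simplex [p,q,r] to [q,r] − [p,r] + [p,q]. For instance
  ∂QRW = RW − QW + QR,
  ∂PUX = UX − PX + PU.
This gives a 27×18 integer matrix of rank 18; reducing to Smith normal form yields diagonal entries (1,1,1,1,1,1,1,1,1,1,1,1,1,1,1,1,1,2).

Reading off H_k = ker ∂_k / im ∂_{k+1}:

  H_0: rank C_0 − rank ∂_1 = 9 − 8 = 1, and the invariant factors of ∂_1 are all 1, so H_0 ≅ Z.
  H_1: rank ker ∂_1 − rank ∂_2 = (27 − 8) − 18 = 1, and ∂_2 has invariant factor 2 > 1, so H_1 ≅ Z ⊕ Z/2.
  H_2: rank ker ∂_2 − rank ∂_3 = (18 − 18) − 0 = 0, and there is no ∂_3, so H_2 ≅ 0.

H_0 ≅ Z,  H_1 ≅ Z ⊕ Z/2,  H_2 = 0.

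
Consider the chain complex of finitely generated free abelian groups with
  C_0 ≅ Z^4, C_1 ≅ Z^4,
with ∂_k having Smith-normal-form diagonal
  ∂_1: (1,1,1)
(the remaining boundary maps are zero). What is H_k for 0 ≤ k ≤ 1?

H_0 = Z,  H_1 = Z.

H_0: b_0 = 4 − 0 − 3 = 1; torsion from ∂_1 factors > 1: none. So H_0 = Z.
H_1: b_1 = 4 − 3 − 0 = 1; torsion from ∂_2 factors > 1: none. So H_1 = Z.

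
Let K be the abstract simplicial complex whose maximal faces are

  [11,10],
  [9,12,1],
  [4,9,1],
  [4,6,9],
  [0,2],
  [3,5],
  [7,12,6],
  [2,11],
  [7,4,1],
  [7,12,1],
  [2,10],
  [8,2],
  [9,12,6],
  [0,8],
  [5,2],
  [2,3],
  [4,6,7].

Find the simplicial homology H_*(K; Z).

Order the vertices as 0 < 1 < 2 < 3 < 4 < 5 < 6 < 7 < 8 < 9 < 10 < 11 < 12. Listing each simplex with vertices in this order, K has dimension 2 with simplices:

  0-simplices (13): [0], [1], [2], [3], [4], [5], [6], [7], [8], [9], [10], [11], [12]
  1-simplices (21): [0,2], [0,8], [1,4], [1,7], [1,9], [1,12], [2,3], [2,5], [2,8], [2,10], [2,11], [3,5], [4,6], [4,7], [4,9], [6,7], [6,9], [6,12], [7,12], [9,12], [10,11]
  2-simplices (8): [1,4,7], [1,4,9], [1,7,12], [1,9,12], [4,6,7], [4,6,9], [6,7,12], [6,9,12]

Hence C_0 ≅ Z^13, C_1 ≅ Z^21, C_2 ≅ Z^8.

∂_1: C_1 → C_0 maps an edge to its endpoints' difference, ∂[p,q] = q − p.
The 13×21 boundary matrix has rank 11 and Smith normal form diag(1,1,1,1,1,1,1,1,1,1,1).

Boundary ∂_2: C_2 → C_1 maps a triangle to the signed sum of its edges. For instance
  ∂[1,9,12] = [9,12] − [1,12] + [1,9],
  ∂[6,7,12] = [7,12] − [6,12] + [6,7].
This gives a 21×8 integer matrix of rank 7; reducing to Smith normal form yields diagonal entries (1,1,1,1,1,1,1).

Reading off H_k = ker ∂_k / im ∂_{k+1}:

  H_0: rank C_0 − rank ∂_1 = 13 − 11 = 2, and the invariant factors of ∂_1 are all 1, so H_0 = Z^2.
  H_1: rank ker ∂_1 − rank ∂_2 = (21 − 11) − 7 = 3, and the invariant factors of ∂_2 are all 1, so H_1 = Z^3.
  H_2: rank ker ∂_2 − rank ∂_3 = (8 − 7) − 0 = 1, and there is no ∂_3, so H_2 = Z.

(K is a triangulation of the disjoint union of a wedge of 3 circles and the 2-sphere S^2.)

H_0 = Z^2,  H_1 = Z^3,  H_2 = Z.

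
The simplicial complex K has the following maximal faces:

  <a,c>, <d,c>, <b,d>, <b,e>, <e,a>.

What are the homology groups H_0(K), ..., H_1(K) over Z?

H_0 ≅ Z,  H_1 ≅ Z.

Order the vertices as a < b < c < d < e. Listing each simplex with vertices in this order, K has dimension 1 with simplices:

  0-simplices (5): a, b, c, d, e
  1-simplices (5): ac, ae, bd, be, cd

giving chain groups C_0 ≅ Z^5, C_1 ≅ Z^5.

The boundary map ∂_1: C_1 → C_0 sends each edge [p,q] (with p < q) to q − p.
As a 5×5 matrix over Z this has rank 4, with invariant factors (1,1,1,1).

From H_k ≅ ker(∂_k) / im(∂_{k+1}) we obtain:

  H_0: rank C_0 − rank ∂_1 = 5 − 4 = 1, and the invariant factors of ∂_1 are all 1, so H_0 ≅ Z.
  H_1: rank ker ∂_1 − rank ∂_2 = (5 − 4) − 0 = 1, and there is no ∂_2, so H_1 ≅ Z.

(K is a triangulation of the circle S^1.)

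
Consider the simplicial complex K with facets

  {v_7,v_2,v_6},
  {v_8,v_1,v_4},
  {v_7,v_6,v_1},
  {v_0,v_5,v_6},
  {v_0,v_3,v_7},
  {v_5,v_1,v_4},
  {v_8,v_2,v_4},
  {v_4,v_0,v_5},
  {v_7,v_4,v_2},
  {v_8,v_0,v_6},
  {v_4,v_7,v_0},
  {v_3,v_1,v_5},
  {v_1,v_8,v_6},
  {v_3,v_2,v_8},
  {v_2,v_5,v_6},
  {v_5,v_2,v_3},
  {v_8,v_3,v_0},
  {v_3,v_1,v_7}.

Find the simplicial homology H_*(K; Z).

Take the total order v_0 < v_1 < v_2 < v_3 < v_4 < v_5 < v_6 < v_7 < v_8 on the vertex set. Then K (dimension 2) consists of the simplices:

  0-simplices (9): [v_0], [v_1], [v_2], [v_3], [v_4], [v_5], [v_6], [v_7], [v_8]
  1-simplices (27): (27 of them)
  2-simplices (18): (18 of them)

Hence C_0 ≅ Z^9, C_1 ≅ Z^27, C_2 ≅ Z^18.

∂_1: C_1 → C_0 is given by ∂[p,q] = [q] − [p]. For instance
  ∂[v_0,v_4] = [v_4] − [v_0].
The resulting 9×27 matrix has rank 8, and its Smith normal form has invariant factors (1,1,1,1,1,1,1,1).

The boundary map ∂_2: C_2 → C_1 maps a triangle to the signed sum of its edges. For instance
  ∂[v_1,v_6,v_8] = [v_6,v_8] − [v_1,v_8] + [v_1,v_6],
  ∂[v_0,v_4,v_5] = [v_4,v_5] − [v_0,v_5] + [v_0,v_4].
As a 27×18 matrix over Z this has rank 17, with invariant factors (1,1,1,1,1,1,1,1,1,1,1,1,1,1,1,1,1).

Computing H_k = (kernel of ∂_k) / (image of ∂_{k+1}):

  H_0: rank C_0 − rank ∂_1 = 9 − 8 = 1, and the invariant factors of ∂_1 are all 1, so H_0 = Z.
  H_1: rank ker ∂_1 − rank ∂_2 = (27 − 8) − 17 = 2, and the invariant factors of ∂_2 are all 1, so H_1 = Z^2.
  H_2: rank ker ∂_2 − rank ∂_3 = (18 − 17) − 0 = 1, and there is no ∂_3, so H_2 = Z.

As a check, the Euler characteristic is 9 − 27 + 18 = 0, which agrees with 1 − 2 + 1 = 0.
(K is a triangulation of the torus T^2.)

H_0 = Z,  H_1 = Z^2,  H_2 = Z.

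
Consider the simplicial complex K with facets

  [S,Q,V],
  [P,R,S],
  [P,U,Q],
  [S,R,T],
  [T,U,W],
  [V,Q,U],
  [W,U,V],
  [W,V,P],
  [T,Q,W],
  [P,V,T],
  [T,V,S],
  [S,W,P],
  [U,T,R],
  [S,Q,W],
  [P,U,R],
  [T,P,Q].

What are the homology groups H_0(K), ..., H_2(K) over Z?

Take the total order P < Q < R < S < T < U < V < W on the vertex set. Then K (dimension 2) consists of the simplices:

  0-simplices (8): P, Q, R, S, T, U, V, W
  1-simplices (24): PQ, PR, PS, PT, PU, PV, PW, QS, QT, QU, QV, QW, RS, RT, RU, ST, SV, SW, TU, TV, TW, UV, UW, VW
  2-simplices (16): PQT, PQU, PRS, PRU, PSW, PTV, PVW, QSV, QSW, QTW, QUV, RST, RTU, STV, TUW, UVW

so the chain groups are C_0 ≅ Z^8, C_1 ≅ Z^24, C_2 ≅ Z^16.

∂_1: C_1 → C_0 is given by ∂[p,q] = [q] − [p].
As a 8×24 matrix over Z this has rank 7, with invariant factors (1,1,1,1,1,1,1).

Boundary ∂_2: C_2 → C_1 maps a triangle to the signed sum of its edges. For instance
  ∂QTW = TW − QW + QT,
  ∂UVW = VW − UW + UV.
As a 24×16 matrix over Z this has rank 15, with invariant factors (1,1,1,1,1,1,1,1,1,1,1,1,1,1,1).

Now H_k = ker ∂_k / im ∂_{k+1}, so:

  H_0: rank C_0 − rank ∂_1 = 8 − 7 = 1, and the invariant factors of ∂_1 are all 1, so H_0 = Z.
  H_1: rank ker ∂_1 − rank ∂_2 = (24 − 7) − 15 = 2, and the invariant factors of ∂_2 are all 1, so H_1 = Z^2.
  H_2: rank ker ∂_2 − rank ∂_3 = (16 − 15) − 0 = 1, and there is no ∂_3, so H_2 = Z.

H_0 = Z,  H_1 = Z^2,  H_2 = Z.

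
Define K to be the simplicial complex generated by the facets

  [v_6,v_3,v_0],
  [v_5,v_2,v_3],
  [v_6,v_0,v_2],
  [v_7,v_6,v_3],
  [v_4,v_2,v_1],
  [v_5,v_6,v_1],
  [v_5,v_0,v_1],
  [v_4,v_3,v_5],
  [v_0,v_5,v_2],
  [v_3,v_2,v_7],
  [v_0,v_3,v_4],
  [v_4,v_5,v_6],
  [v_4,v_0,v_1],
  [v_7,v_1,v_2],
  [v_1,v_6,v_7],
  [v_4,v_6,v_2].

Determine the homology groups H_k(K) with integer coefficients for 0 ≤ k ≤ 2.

Order the vertices as v_0 < v_1 < v_2 < v_3 < v_4 < v_5 < v_6 < v_7. Listing each simplex with vertices in this order, K has dimension 2 with simplices:

  0-simplices (8): [v_0], [v_1], [v_2], [v_3], [v_4], [v_5], [v_6], [v_7]
  1-simplices (24): (24 of them)
  2-simplices (16): (16 of them)

giving chain groups C_0 ≅ Z^8, C_1 ≅ Z^24, C_2 ≅ Z^16.

Boundary ∂_1: C_1 → C_0 sends each edge [p,q] (with p < q) to q − p.
The 8×24 boundary matrix has rank 7 and Smith normal form diag(1,1,1,1,1,1,1).

Boundary ∂_2: C_2 → C_1 maps a triangle to the signed sum of its edges. For instance
  ∂[v_0,v_3,v_6] = [v_3,v_6] − [v_0,v_6] + [v_0,v_3],
  ∂[v_0,v_1,v_4] = [v_1,v_4] − [v_0,v_4] + [v_0,v_1].
The resulting 24×16 matrix has rank 15, and its Smith normal form has invariant factors (1,1,1,1,1,1,1,1,1,1,1,1,1,1,1).

Reading off H_k = ker ∂_k / im ∂_{k+1}:

  H_0: rank C_0 − rank ∂_1 = 8 − 7 = 1, and the invariant factors of ∂_1 are all 1, so H_0 = Z.
  H_1: rank ker ∂_1 − rank ∂_2 = (24 − 7) − 15 = 2, and the invariant factors of ∂_2 are all 1, so H_1 = Z^2.
  H_2: rank ker ∂_2 − rank ∂_3 = (16 − 15) − 0 = 1, and there is no ∂_3, so H_2 = Z.

H_0 = Z,  H_1 = Z^2,  H_2 = Z.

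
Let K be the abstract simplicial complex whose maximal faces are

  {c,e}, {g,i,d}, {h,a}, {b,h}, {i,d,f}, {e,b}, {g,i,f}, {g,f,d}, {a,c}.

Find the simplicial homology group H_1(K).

Order the vertices as a < b < c < d < e < f < g < h < i. Listing each simplex with vertices in this order, K has dimension 2 with simplices:

  0-simplices (9): a, b, c, d, e, f, g, h, i
  1-simplices (11): ac, ah, be, bh, ce, df, dg, di, fg, fi, gi
  2-simplices (4): dfg, dfi, dgi, fgi

giving chain groups C_0 ≅ Z^9, C_1 ≅ Z^11, C_2 ≅ Z^4.

∂_1: C_1 → C_0 sends each edge [p,q] (with p < q) to q − p.
As a 9×11 matrix over Z this has rank 7, with invariant factors (1,1,1,1,1,1,1).

∂_2: C_2 → C_1 maps a triangle to the signed sum of its edges. For instance
  ∂dfi = fi − di + df,
  ∂dfg = fg − dg + df.
As a 11×4 matrix over Z this has rank 3, with invariant factors (1,1,1).

Now H_k = ker ∂_k / im ∂_{k+1}, so:

  H_1: rank ker ∂_1 − rank ∂_2 = (11 − 7) − 3 = 1, and the invariant factors of ∂_2 are all 1, so H_1 = Z.

H_1 ≅ Z.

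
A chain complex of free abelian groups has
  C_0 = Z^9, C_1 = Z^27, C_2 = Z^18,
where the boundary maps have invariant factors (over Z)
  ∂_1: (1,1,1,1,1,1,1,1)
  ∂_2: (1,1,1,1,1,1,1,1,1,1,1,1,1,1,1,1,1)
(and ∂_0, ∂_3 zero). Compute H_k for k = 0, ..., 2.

H_0 ≅ Z,  H_1 ≅ Z^2,  H_2 ≅ Z.

H_0: b_0 = 9 − 0 − 8 = 1; torsion from ∂_1 factors > 1: none. So H_0 ≅ Z.
H_1: b_1 = 27 − 8 − 17 = 2; torsion from ∂_2 factors > 1: none. So H_1 ≅ Z^2.
H_2: b_2 = 18 − 17 − 0 = 1; torsion from ∂_3 factors > 1: none. So H_2 ≅ Z.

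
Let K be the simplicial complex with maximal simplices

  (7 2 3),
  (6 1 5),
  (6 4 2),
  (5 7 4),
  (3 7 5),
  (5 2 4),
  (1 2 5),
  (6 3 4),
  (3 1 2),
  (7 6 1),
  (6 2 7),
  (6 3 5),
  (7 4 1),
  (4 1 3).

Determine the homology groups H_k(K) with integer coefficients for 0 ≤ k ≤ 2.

We work with the vertex ordering 1 < 2 < 3 < 4 < 5 < 6 < 7. The simplices of K, each written with vertices in increasing order, are:

  0-simplices (7): [1], [2], [3], [4], [5], [6], [7]
  1-simplices (21): [1,2], [1,3], [1,4], [1,5], [1,6], [1,7], [2,3], [2,4], [2,5], [2,6], [2,7], [3,4], [3,5], [3,6], [3,7], [4,5], [4,6], [4,7], [5,6], [5,7], [6,7]
  2-simplices (14): [1,2,3], [1,2,5], [1,3,4], [1,4,7], [1,5,6], [1,6,7], [2,3,7], [2,4,5], [2,4,6], [2,6,7], [3,4,6], [3,5,6], [3,5,7], [4,5,7]

giving chain groups C_0 ≅ Z^7, C_1 ≅ Z^21, C_2 ≅ Z^14.

∂_1: C_1 → C_0 maps an edge to its endpoints' difference, ∂[p,q] = q − p. For instance
  ∂[5,6] = [6] − [5].
As a 7×21 matrix over Z this has rank 6, with invariant factors (1,1,1,1,1,1).

Boundary ∂_2: C_2 → C_1 sends each 2-simplex [p,q,r] to [q,r] − [p,r] + [p,q]. For instance
  ∂[2,4,5] = [4,5] − [2,5] + [2,4],
  ∂[1,2,3] = [2,3] − [1,3] + [1,2].
This gives a 21×14 integer matrix of rank 13; reducing to Smith normal form yields diagonal entries (1,1,1,1,1,1,1,1,1,1,1,1,1).

Now H_k = ker ∂_k / im ∂_{k+1}, so:

  H_0: rank C_0 − rank ∂_1 = 7 − 6 = 1, and the invariant factors of ∂_1 are all 1, so H_0 = Z.
  H_1: rank ker ∂_1 − rank ∂_2 = (21 − 6) − 13 = 2, and the invariant factors of ∂_2 are all 1, so H_1 = Z^2.
  H_2: rank ker ∂_2 − rank ∂_3 = (14 − 13) − 0 = 1, and there is no ∂_3, so H_2 = Z.

H_0 ≅ Z,  H_1 ≅ Z^2,  H_2 ≅ Z.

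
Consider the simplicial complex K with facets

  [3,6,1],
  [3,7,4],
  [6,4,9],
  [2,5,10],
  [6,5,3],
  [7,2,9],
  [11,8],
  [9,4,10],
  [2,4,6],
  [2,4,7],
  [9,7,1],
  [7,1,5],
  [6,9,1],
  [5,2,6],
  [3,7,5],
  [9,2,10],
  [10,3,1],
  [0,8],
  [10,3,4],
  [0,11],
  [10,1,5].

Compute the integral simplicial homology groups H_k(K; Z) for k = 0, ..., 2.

Fix the vertex order 0 < 1 < 2 < 3 < 4 < 5 < 6 < 7 < 8 < 9 < 10 < 11 and write every simplex with vertices in increasing order. Then dim K = 2 and the simplices of K are:

  0-simplices (12): [0], [1], [2], [3], [4], [5], [6], [7], [8], [9], [10], [11]
  1-simplices (30): (30 of them)
  2-simplices (18): (18 of them)

Hence C_0 ≅ Z^12, C_1 ≅ Z^30, C_2 ≅ Z^18.

Boundary ∂_1: C_1 → C_0 sends each edge [p,q] (with p < q) to q − p. For instance
  ∂[2,9] = [9] − [2].
As a 12×30 matrix over Z this has rank 10, with invariant factors (1,1,1,1,1,1,1,1,1,1).

The boundary map ∂_2: C_2 → C_1 sends each 2-simplex [p,q,r] to [q,r] − [p,r] + [p,q]. For instance
  ∂[1,7,9] = [7,9] − [1,9] + [1,7],
  ∂[2,5,6] = [5,6] − [2,6] + [2,5].
The resulting 30×18 matrix has rank 18, and its Smith normal form has invariant factors (1,1,1,1,1,1,1,1,1,1,1,1,1,1,1,1,1,2).

Computing H_k = (kernel of ∂_k) / (image of ∂_{k+1}):

  H_0: rank C_0 − rank ∂_1 = 12 − 10 = 2, and the invariant factors of ∂_1 are all 1, so H_0 ≅ Z^2.
  H_1: rank ker ∂_1 − rank ∂_2 = (30 − 10) − 18 = 2, and ∂_2 has invariant factor 2 > 1, so H_1 ≅ Z^2 ⊕ Z/2.
  H_2: rank ker ∂_2 − rank ∂_3 = (18 − 18) − 0 = 0, and there is no ∂_3, so H_2 ≅ 0.

H_0 ≅ Z^2,  H_1 ≅ Z^2 ⊕ Z/2,  H_2 = 0.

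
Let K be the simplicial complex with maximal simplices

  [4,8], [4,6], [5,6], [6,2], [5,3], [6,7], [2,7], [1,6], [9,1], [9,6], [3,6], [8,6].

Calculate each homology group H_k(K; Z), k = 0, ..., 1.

Order the vertices as 1 < 2 < 3 < 4 < 5 < 6 < 7 < 8 < 9. Listing each simplex with vertices in this order, K has dimension 1 with simplices:

  0-simplices (9): [1], [2], [3], [4], [5], [6], [7], [8], [9]
  1-simplices (12): [1,6], [1,9], [2,6], [2,7], [3,5], [3,6], [4,6], [4,8], [5,6], [6,7], [6,8], [6,9]

Hence C_0 ≅ Z^9, C_1 ≅ Z^12.

Boundary ∂_1: C_1 → C_0 sends each edge [p,q] (with p < q) to q − p. For instance
  ∂[4,6] = [6] − [4].
The resulting 9×12 matrix has rank 8, and its Smith normal form has invariant factors (1,1,1,1,1,1,1,1).

Reading off H_k = ker ∂_k / im ∂_{k+1}:

  H_0: rank C_0 − rank ∂_1 = 9 − 8 = 1, and the invariant factors of ∂_1 are all 1, so H_0 = Z.
  H_1: rank ker ∂_1 − rank ∂_2 = (12 − 8) − 0 = 4, and there is no ∂_2, so H_1 = Z^4.

(K is a triangulation of a wedge of 4 circles.)

H_0 = Z,  H_1 = Z^4.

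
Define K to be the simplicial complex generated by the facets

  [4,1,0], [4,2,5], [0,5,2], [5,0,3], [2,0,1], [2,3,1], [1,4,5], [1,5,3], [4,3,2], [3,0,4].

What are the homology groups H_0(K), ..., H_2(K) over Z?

H_0 = Z,  H_1 = Z/2Z,  H_2 = 0.

Order the vertices as 0 < 1 < 2 < 3 < 4 < 5. Listing each simplex with vertices in this order, K has dimension 2 with simplices:

  0-simplices (6): [0], [1], [2], [3], [4], [5]
  1-simplices (15): [0,1], [0,2], [0,3], [0,4], [0,5], [1,2], [1,3], [1,4], [1,5], [2,3], [2,4], [2,5], [3,4], [3,5], [4,5]
  2-simplices (10): [0,1,2], [0,1,4], [0,2,5], [0,3,4], [0,3,5], [1,2,3], [1,3,5], [1,4,5], [2,3,4], [2,4,5]

Hence C_0 ≅ Z^6, C_1 ≅ Z^15, C_2 ≅ Z^10.

∂_1: C_1 → C_0 maps an edge to its endpoints' difference, ∂[p,q] = q − p. For instance
  ∂[0,3] = [3] − [0].
As a 6×15 matrix over Z this has rank 5, with invariant factors (1,1,1,1,1).

Boundary ∂_2: C_2 → C_1 maps a triangle to the signed sum of its edges. For instance
  ∂[2,4,5] = [4,5] − [2,5] + [2,4],
  ∂[1,2,3] = [2,3] − [1,3] + [1,2].
This gives a 15×10 integer matrix of rank 10; reducing to Smith normal form yields diagonal entries (1,1,1,1,1,1,1,1,1,2).

From H_k ≅ ker(∂_k) / im(∂_{k+1}) we obtain:

  H_0: rank C_0 − rank ∂_1 = 6 − 5 = 1, and the invariant factors of ∂_1 are all 1, so H_0 = Z.
  H_1: rank ker ∂_1 − rank ∂_2 = (15 − 5) − 10 = 0, and ∂_2 has invariant factor 2 > 1, so H_1 = Z/2Z.
  H_2: rank ker ∂_2 − rank ∂_3 = (10 − 10) − 0 = 0, and there is no ∂_3, so H_2 = 0.

As a check, the Euler characteristic is 6 − 15 + 10 = 1, which agrees with 1 − 0 + 0 = 1.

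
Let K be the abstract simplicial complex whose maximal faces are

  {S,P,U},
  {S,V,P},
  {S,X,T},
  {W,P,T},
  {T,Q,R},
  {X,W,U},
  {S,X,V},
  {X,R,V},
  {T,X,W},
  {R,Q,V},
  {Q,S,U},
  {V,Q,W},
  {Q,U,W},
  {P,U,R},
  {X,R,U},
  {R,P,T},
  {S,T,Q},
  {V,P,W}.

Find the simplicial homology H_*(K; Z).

Fix the vertex order P < Q < R < S < T < U < V < W < X and write every simplex with vertices in increasing order. Then dim K = 2 and the simplices of K are:

  0-simplices (9): P, Q, R, S, T, U, V, W, X
  1-simplices (27): PR, PS, PT, PU, PV, PW, QR, QS, QT, QU, QV, QW, RT, RU, RV, RX, ST, SU, SV, SX, TW, TX, UW, UX, VW, VX, WX
  2-simplices (18): PRT, PRU, PSU, PSV, PTW, PVW, QRT, QRV, QST, QSU, QUW, QVW, RUX, RVX, STX, SVX, TWX, UWX

giving chain groups C_0 ≅ Z^9, C_1 ≅ Z^27, C_2 ≅ Z^18.

The boundary map ∂_1: C_1 → C_0 is given by ∂[p,q] = [q] − [p].
This gives a 9×27 integer matrix of rank 8; reducing to Smith normal form yields diagonal entries (1,1,1,1,1,1,1,1).

Boundary ∂_2: C_2 → C_1 maps a triangle to the signed sum of its edges. For instance
  ∂QSU = SU − QU + QS,
  ∂PRT = RT − PT + PR.
This gives a 27×18 integer matrix of rank 17; reducing to Smith normal form yields diagonal entries (1,1,1,1,1,1,1,1,1,1,1,1,1,1,1,1,1).

Reading off H_k = ker ∂_k / im ∂_{k+1}:

  H_0: rank C_0 − rank ∂_1 = 9 − 8 = 1, and the invariant factors of ∂_1 are all 1, so H_0 ≅ Z.
  H_1: rank ker ∂_1 − rank ∂_2 = (27 − 8) − 17 = 2, and the invariant factors of ∂_2 are all 1, so H_1 ≅ Z^2.
  H_2: rank ker ∂_2 − rank ∂_3 = (18 − 17) − 0 = 1, and there is no ∂_3, so H_2 ≅ Z.

As a check, the Euler characteristic is 9 − 27 + 18 = 0, which agrees with 1 − 2 + 1 = 0.
(K is a triangulation of the torus T^2.)

H_0 = Z,  H_1 = Z^2,  H_2 = Z.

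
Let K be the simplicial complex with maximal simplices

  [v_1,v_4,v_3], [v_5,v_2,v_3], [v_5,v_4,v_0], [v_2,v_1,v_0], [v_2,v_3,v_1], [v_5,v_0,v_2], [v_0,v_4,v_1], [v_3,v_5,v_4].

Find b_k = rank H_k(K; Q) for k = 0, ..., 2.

b_0 = 1, b_1 = 0, b_2 = 1.

We work with the vertex ordering v_0 < v_1 < v_2 < v_3 < v_4 < v_5. The simplices of K, each written with vertices in increasing order, are:

  0-simplices (6): [v_0], [v_1], [v_2], [v_3], [v_4], [v_5]
  1-simplices (12): [v_0,v_1], [v_0,v_2], [v_0,v_4], [v_0,v_5], [v_1,v_2], [v_1,v_3], [v_1,v_4], [v_2,v_3], [v_2,v_5], [v_3,v_4], [v_3,v_5], [v_4,v_5]
  2-simplices (8): [v_0,v_1,v_2], [v_0,v_1,v_4], [v_0,v_2,v_5], [v_0,v_4,v_5], [v_1,v_2,v_3], [v_1,v_3,v_4], [v_2,v_3,v_5], [v_3,v_4,v_5]

Hence C_0 ≅ Z^6, C_1 ≅ Z^12, C_2 ≅ Z^8.

∂_1: C_1 → C_0 sends each edge [p,q] (with p < q) to q − p. For instance
  ∂[v_1,v_2] = [v_2] − [v_1].
The 6×12 boundary matrix has rank 5 and Smith normal form diag(1,1,1,1,1).

∂_2: C_2 → C_1 acts by ∂[p,q,r] = [q,r] − [p,r] + [p,q]. For instance
  ∂[v_0,v_1,v_2] = [v_1,v_2] − [v_0,v_2] + [v_0,v_1],
  ∂[v_1,v_2,v_3] = [v_2,v_3] − [v_1,v_3] + [v_1,v_2].
The 12×8 boundary matrix has rank 7 and Smith normal form diag(1,1,1,1,1,1,1).

Computing H_k = (kernel of ∂_k) / (image of ∂_{k+1}):

  H_0: rank C_0 − rank ∂_1 = 6 − 5 = 1, and the invariant factors of ∂_1 are all 1, so H_0 ≅ Z.
  H_1: rank ker ∂_1 − rank ∂_2 = (12 − 5) − 7 = 0, and the invariant factors of ∂_2 are all 1, so H_1 ≅ 0.
  H_2: rank ker ∂_2 − rank ∂_3 = (8 − 7) − 0 = 1, and there is no ∂_3, so H_2 ≅ Z.

Hence the Betti numbers are b_0 = 1, b_1 = 0, b_2 = 1.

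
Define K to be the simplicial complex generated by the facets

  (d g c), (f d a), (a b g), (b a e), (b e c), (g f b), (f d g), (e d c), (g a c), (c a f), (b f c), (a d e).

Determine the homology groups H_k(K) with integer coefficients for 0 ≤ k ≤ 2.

H_0 ≅ Z,  H_1 ≅ Z/2,  H_2 = 0.

Take the total order a < b < c < d < e < f < g on the vertex set. Then K (dimension 2) consists of the simplices:

  0-simplices (7): a, b, c, d, e, f, g
  1-simplices (18): ab, ac, ad, ae, af, ag, bc, be, bf, bg, cd, ce, cf, cg, de, df, dg, fg
  2-simplices (12): abe, abg, acf, acg, ade, adf, bce, bcf, bfg, cde, cdg, dfg

so the chain groups are C_0 ≅ Z^7, C_1 ≅ Z^18, C_2 ≅ Z^12.

Boundary ∂_1: C_1 → C_0 sends each edge [p,q] (with p < q) to q − p. For instance
  ∂df = f − d.
The 7×18 boundary matrix has rank 6 and Smith normal form diag(1,1,1,1,1,1).

Boundary ∂_2: C_2 → C_1 sends each 2-simplex [p,q,r] to [q,r] − [p,r] + [p,q]. For instance
  ∂abe = be − ae + ab,
  ∂cde = de − ce + cd.
As a 18×12 matrix over Z this has rank 12, with invariant factors (1,1,1,1,1,1,1,1,1,1,1,2).

Now H_k = ker ∂_k / im ∂_{k+1}, so:

  H_0: rank C_0 − rank ∂_1 = 7 − 6 = 1, and the invariant factors of ∂_1 are all 1, so H_0 = Z.
  H_1: rank ker ∂_1 − rank ∂_2 = (18 − 6) − 12 = 0, and ∂_2 has invariant factor 2 > 1, so H_1 = Z/2.
  H_2: rank ker ∂_2 − rank ∂_3 = (12 − 12) − 0 = 0, and there is no ∂_3, so H_2 = 0.

(K is a triangulation of the real projective plane RP^2.)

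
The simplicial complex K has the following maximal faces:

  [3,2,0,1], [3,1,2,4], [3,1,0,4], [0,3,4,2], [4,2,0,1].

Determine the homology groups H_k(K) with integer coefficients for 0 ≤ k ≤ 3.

H_0 ≅ Z,  H_1 = 0,  H_2 = 0,  H_3 ≅ Z.

We work with the vertex ordering 0 < 1 < 2 < 3 < 4. The simplices of K, each written with vertices in increasing order, are:

  0-simplices (5): [0], [1], [2], [3], [4]
  1-simplices (10): [0,1], [0,2], [0,3], [0,4], [1,2], [1,3], [1,4], [2,3], [2,4], [3,4]
  2-simplices (10): [0,1,2], [0,1,3], [0,1,4], [0,2,3], [0,2,4], [0,3,4], [1,2,3], [1,2,4], [1,3,4], [2,3,4]
  3-simplices (5): [0,1,2,3], [0,1,2,4], [0,1,3,4], [0,2,3,4], [1,2,3,4]

so the chain groups are C_0 ≅ Z^5, C_1 ≅ Z^10, C_2 ≅ Z^10, C_3 ≅ Z^5.

∂_1: C_1 → C_0 is given by ∂[p,q] = [q] − [p]. For instance
  ∂[0,1] = [1] − [0].
As a 5×10 matrix over Z this has rank 4, with invariant factors (1,1,1,1).

Boundary ∂_2: C_2 → C_1 sends each 2-simplex [p,q,r] to [q,r] − [p,r] + [p,q]. For instance
  ∂[0,2,4] = [2,4] − [0,4] + [0,2],
  ∂[1,3,4] = [3,4] − [1,4] + [1,3].
The resulting 10×10 matrix has rank 6, and its Smith normal form has invariant factors (1,1,1,1,1,1).

Boundary ∂_3: C_3 → C_2 sends each 3-simplex σ to the alternating sum Σ_i (−1)^i (σ with its i-th vertex removed). For instance
  ∂[0,1,2,4] = [1,2,4] − [0,2,4] + [0,1,4] − [0,1,2],
  ∂[0,1,2,3] = [1,2,3] − [0,2,3] + [0,1,3] − [0,1,2].
As a 10×5 matrix over Z this has rank 4, with invariant factors (1,1,1,1).

Now H_k = ker ∂_k / im ∂_{k+1}, so:

  H_0: rank C_0 − rank ∂_1 = 5 − 4 = 1, and the invariant factors of ∂_1 are all 1, so H_0 ≅ Z.
  H_1: rank ker ∂_1 − rank ∂_2 = (10 − 4) − 6 = 0, and the invariant factors of ∂_2 are all 1, so H_1 ≅ 0.
  H_2: rank ker ∂_2 − rank ∂_3 = (10 − 6) − 4 = 0, and the invariant factors of ∂_3 are all 1, so H_2 ≅ 0.
  H_3: rank ker ∂_3 − rank ∂_4 = (5 − 4) − 0 = 1, and there is no ∂_4, so H_3 ≅ Z.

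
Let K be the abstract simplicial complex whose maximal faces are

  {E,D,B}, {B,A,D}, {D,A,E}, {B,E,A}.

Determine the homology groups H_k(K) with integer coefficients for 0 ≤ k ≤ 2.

H_0 ≅ Z,  H_1 = 0,  H_2 ≅ Z.

Take the total order A < B < D < E on the vertex set. Then K (dimension 2) consists of the simplices:

  0-simplices (4): A, B, D, E
  1-simplices (6): AB, AD, AE, BD, BE, DE
  2-simplices (4): ABD, ABE, ADE, BDE

giving chain groups C_0 ≅ Z^4, C_1 ≅ Z^6, C_2 ≅ Z^4.

The boundary map ∂_1: C_1 → C_0 is given by ∂[p,q] = [q] − [p].
The 4×6 boundary matrix has rank 3 and Smith normal form diag(1,1,1).

Boundary ∂_2: C_2 → C_1 sends each 2-simplex [p,q,r] to [q,r] − [p,r] + [p,q]. For instance
  ∂ABE = BE − AE + AB,
  ∂BDE = DE − BE + BD.
As a 6×4 matrix over Z this has rank 3, with invariant factors (1,1,1).

From H_k ≅ ker(∂_k) / im(∂_{k+1}) we obtain:

  H_0: rank C_0 − rank ∂_1 = 4 − 3 = 1, and the invariant factors of ∂_1 are all 1, so H_0 = Z.
  H_1: rank ker ∂_1 − rank ∂_2 = (6 − 3) − 3 = 0, and the invariant factors of ∂_2 are all 1, so H_1 = 0.
  H_2: rank ker ∂_2 − rank ∂_3 = (4 − 3) − 0 = 1, and there is no ∂_3, so H_2 = Z.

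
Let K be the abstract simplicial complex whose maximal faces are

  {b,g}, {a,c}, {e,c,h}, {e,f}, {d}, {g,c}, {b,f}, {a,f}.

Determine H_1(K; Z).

Fix the vertex order a < b < c < d < e < f < g < h and write every simplex with vertices in increasing order. Then dim K = 2 and the simplices of K are:

  0-simplices (8): a, b, c, d, e, f, g, h
  1-simplices (9): ac, af, bf, bg, ce, cg, ch, ef, eh
  2-simplices (1): ceh

giving chain groups C_0 ≅ Z^8, C_1 ≅ Z^9, C_2 ≅ Z^1.

The boundary map ∂_1: C_1 → C_0 maps an edge to its endpoints' difference, ∂[p,q] = q − p.
The resulting 8×9 matrix has rank 6, and its Smith normal form has invariant factors (1,1,1,1,1,1).

Boundary ∂_2: C_2 → C_1 sends each 2-simplex [p,q,r] to [q,r] − [p,r] + [p,q]. For instance
  ∂ceh = eh − ch + ce.
This gives a 9×1 integer matrix of rank 1; reducing to Smith normal form yields diagonal entries (1).

Computing H_k = (kernel of ∂_k) / (image of ∂_{k+1}):

  H_1: rank ker ∂_1 − rank ∂_2 = (9 − 6) − 1 = 2, and the invariant factors of ∂_2 are all 1, so H_1 = Z^2.

H_1 ≅ Z^2.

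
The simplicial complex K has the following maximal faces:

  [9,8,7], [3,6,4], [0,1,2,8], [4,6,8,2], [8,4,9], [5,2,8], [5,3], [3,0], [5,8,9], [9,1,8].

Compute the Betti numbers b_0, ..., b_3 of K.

Take the total order 0 < 1 < 2 < 3 < 4 < 5 < 6 < 7 < 8 < 9 on the vertex set. Then K (dimension 3) consists of the simplices:

  0-simplices (10): [0], [1], [2], [3], [4], [5], [6], [7], [8], [9]
  1-simplices (23): [0,1], [0,2], [0,3], [0,8], [1,2], [1,8], [1,9], [2,4], [2,5], [2,6], [2,8], [3,4], [3,5], [3,6], [4,6], [4,8], [4,9], [5,8], [5,9], [6,8], [7,8], [7,9], [8,9]
  2-simplices (14): [0,1,2], [0,1,8], [0,2,8], [1,2,8], [1,8,9], [2,4,6], [2,4,8], [2,5,8], [2,6,8], [3,4,6], [4,6,8], [4,8,9], [5,8,9], [7,8,9]
  3-simplices (2): [0,1,2,8], [2,4,6,8]

Hence C_0 ≅ Z^10, C_1 ≅ Z^23, C_2 ≅ Z^14, C_3 ≅ Z^2.

The boundary map ∂_1: C_1 → C_0 sends each edge [p,q] (with p < q) to q − p. For instance
  ∂[0,8] = [8] − [0].
This gives a 10×23 integer matrix of rank 9; reducing to Smith normal form yields diagonal entries (1,1,1,1,1,1,1,1,1).

Boundary ∂_2: C_2 → C_1 acts by ∂[p,q,r] = [q,r] − [p,r] + [p,q]. For instance
  ∂[2,4,8] = [4,8] − [2,8] + [2,4],
  ∂[0,2,8] = [2,8] − [0,8] + [0,2].
As a 23×14 matrix over Z this has rank 12, with invariant factors (1,1,1,1,1,1,1,1,1,1,1,1).

∂_3: C_3 → C_2 sends each 3-simplex σ to the alternating sum Σ_i (−1)^i (σ with its i-th vertex removed). For instance
  ∂[0,1,2,8] = [1,2,8] − [0,2,8] + [0,1,8] − [0,1,2],
  ∂[2,4,6,8] = [4,6,8] − [2,6,8] + [2,4,8] − [2,4,6].
This gives a 14×2 integer matrix of rank 2; reducing to Smith normal form yields diagonal entries (1,1).

Reading off H_k = ker ∂_k / im ∂_{k+1}:

  H_0: rank C_0 − rank ∂_1 = 10 − 9 = 1, and the invariant factors of ∂_1 are all 1, so H_0 = Z.
  H_1: rank ker ∂_1 − rank ∂_2 = (23 − 9) − 12 = 2, and the invariant factors of ∂_2 are all 1, so H_1 = Z^2.
  H_2: rank ker ∂_2 − rank ∂_3 = (14 − 12) − 2 = 0, and the invariant factors of ∂_3 are all 1, so H_2 = 0.
  H_3: rank ker ∂_3 − rank ∂_4 = (2 − 2) − 0 = 0, and there is no ∂_4, so H_3 = 0.

Hence the Betti numbers are b_0 = 1, b_1 = 2, b_2 = 0, b_3 = 0.

b_0 = 1, b_1 = 2, b_2 = 0, b_3 = 0.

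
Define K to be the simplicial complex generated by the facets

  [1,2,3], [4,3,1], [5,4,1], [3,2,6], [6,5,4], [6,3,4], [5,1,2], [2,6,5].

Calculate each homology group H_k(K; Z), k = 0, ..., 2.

H_0 = Z,  H_1 = 0,  H_2 = Z.

Take the total order 1 < 2 < 3 < 4 < 5 < 6 on the vertex set. Then K (dimension 2) consists of the simplices:

  0-simplices (6): [1], [2], [3], [4], [5], [6]
  1-simplices (12): [1,2], [1,3], [1,4], [1,5], [2,3], [2,5], [2,6], [3,4], [3,6], [4,5], [4,6], [5,6]
  2-simplices (8): [1,2,3], [1,2,5], [1,3,4], [1,4,5], [2,3,6], [2,5,6], [3,4,6], [4,5,6]

Hence C_0 ≅ Z^6, C_1 ≅ Z^12, C_2 ≅ Z^8.

The boundary map ∂_1: C_1 → C_0 sends each edge [p,q] (with p < q) to q − p. For instance
  ∂[1,3] = [3] − [1].
This gives a 6×12 integer matrix of rank 5; reducing to Smith normal form yields diagonal entries (1,1,1,1,1).

∂_2: C_2 → C_1 maps a triangle to the signed sum of its edges. For instance
  ∂[1,4,5] = [4,5] − [1,5] + [1,4],
  ∂[4,5,6] = [5,6] − [4,6] + [4,5].
As a 12×8 matrix over Z this has rank 7, with invariant factors (1,1,1,1,1,1,1).

Computing H_k = (kernel of ∂_k) / (image of ∂_{k+1}):

  H_0: rank C_0 − rank ∂_1 = 6 − 5 = 1, and the invariant factors of ∂_1 are all 1, so H_0 ≅ Z.
  H_1: rank ker ∂_1 − rank ∂_2 = (12 − 5) − 7 = 0, and the invariant factors of ∂_2 are all 1, so H_1 ≅ 0.
  H_2: rank ker ∂_2 − rank ∂_3 = (8 − 7) − 0 = 1, and there is no ∂_3, so H_2 ≅ Z.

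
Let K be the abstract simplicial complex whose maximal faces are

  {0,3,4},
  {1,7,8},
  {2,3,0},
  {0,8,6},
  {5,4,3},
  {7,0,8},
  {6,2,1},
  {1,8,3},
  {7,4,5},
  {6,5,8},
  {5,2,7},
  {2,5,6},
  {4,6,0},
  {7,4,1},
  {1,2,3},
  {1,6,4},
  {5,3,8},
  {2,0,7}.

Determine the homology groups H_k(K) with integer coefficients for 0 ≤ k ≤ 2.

Fix the vertex order 0 < 1 < 2 < 3 < 4 < 5 < 6 < 7 < 8 and write every simplex with vertices in increasing order. Then dim K = 2 and the simplices of K are:

  0-simplices (9): [0], [1], [2], [3], [4], [5], [6], [7], [8]
  1-simplices (27): (27 of them)
  2-simplices (18): [0,2,3], [0,2,7], [0,3,4], [0,4,6], [0,6,8], [0,7,8], [1,2,3], [1,2,6], [1,3,8], [1,4,6], [1,4,7], [1,7,8], [2,5,6], [2,5,7], [3,4,5], [3,5,8], [4,5,7], [5,6,8]

Hence C_0 ≅ Z^9, C_1 ≅ Z^27, C_2 ≅ Z^18.

∂_1: C_1 → C_0 sends each edge [p,q] (with p < q) to q − p. For instance
  ∂[1,7] = [7] − [1].
The 9×27 boundary matrix has rank 8 and Smith normal form diag(1,1,1,1,1,1,1,1).

∂_2: C_2 → C_1 acts by ∂[p,q,r] = [q,r] − [p,r] + [p,q]. For instance
  ∂[4,5,7] = [5,7] − [4,7] + [4,5],
  ∂[0,2,7] = [2,7] − [0,7] + [0,2].
The resulting 27×18 matrix has rank 17, and its Smith normal form has invariant factors (1,1,1,1,1,1,1,1,1,1,1,1,1,1,1,1,1).

From H_k ≅ ker(∂_k) / im(∂_{k+1}) we obtain:

  H_0: rank C_0 − rank ∂_1 = 9 − 8 = 1, and the invariant factors of ∂_1 are all 1, so H_0 ≅ Z.
  H_1: rank ker ∂_1 − rank ∂_2 = (27 − 8) − 17 = 2, and the invariant factors of ∂_2 are all 1, so H_1 ≅ Z^2.
  H_2: rank ker ∂_2 − rank ∂_3 = (18 − 17) − 0 = 1, and there is no ∂_3, so H_2 ≅ Z.

H_0 ≅ Z,  H_1 ≅ Z^2,  H_2 ≅ Z.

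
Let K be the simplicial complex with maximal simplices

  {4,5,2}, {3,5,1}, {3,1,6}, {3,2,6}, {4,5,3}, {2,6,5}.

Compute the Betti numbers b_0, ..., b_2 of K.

b_0 = 1, b_1 = 1, b_2 = 0.

We work with the vertex ordering 1 < 2 < 3 < 4 < 5 < 6. The simplices of K, each written with vertices in increasing order, are:

  0-simplices (6): [1], [2], [3], [4], [5], [6]
  1-simplices (12): [1,3], [1,5], [1,6], [2,3], [2,4], [2,5], [2,6], [3,4], [3,5], [3,6], [4,5], [5,6]
  2-simplices (6): [1,3,5], [1,3,6], [2,3,6], [2,4,5], [2,5,6], [3,4,5]

giving chain groups C_0 ≅ Z^6, C_1 ≅ Z^12, C_2 ≅ Z^6.

The boundary map ∂_1: C_1 → C_0 sends each edge [p,q] (with p < q) to q − p. For instance
  ∂[1,3] = [3] − [1].
This gives a 6×12 integer matrix of rank 5; reducing to Smith normal form yields diagonal entries (1,1,1,1,1).

∂_2: C_2 → C_1 sends each 2-simplex [p,q,r] to [q,r] − [p,r] + [p,q]. For instance
  ∂[2,3,6] = [3,6] − [2,6] + [2,3],
  ∂[2,5,6] = [5,6] − [2,6] + [2,5].
The 12×6 boundary matrix has rank 6 and Smith normal form diag(1,1,1,1,1,1).

From H_k ≅ ker(∂_k) / im(∂_{k+1}) we obtain:

  H_0: rank C_0 − rank ∂_1 = 6 − 5 = 1, and the invariant factors of ∂_1 are all 1, so H_0 = Z.
  H_1: rank ker ∂_1 − rank ∂_2 = (12 − 5) − 6 = 1, and the invariant factors of ∂_2 are all 1, so H_1 = Z.
  H_2: rank ker ∂_2 − rank ∂_3 = (6 − 6) − 0 = 0, and there is no ∂_3, so H_2 = 0.

Hence the Betti numbers are b_0 = 1, b_1 = 1, b_2 = 0.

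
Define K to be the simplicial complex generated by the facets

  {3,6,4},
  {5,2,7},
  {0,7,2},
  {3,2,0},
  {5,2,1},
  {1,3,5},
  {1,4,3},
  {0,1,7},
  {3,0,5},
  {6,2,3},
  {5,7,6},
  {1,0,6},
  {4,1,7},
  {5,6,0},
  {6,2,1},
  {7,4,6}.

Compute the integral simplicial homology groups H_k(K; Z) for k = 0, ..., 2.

K has 8 vertices, 24 edges, 16 triangles.
rank ∂_0 = 0, rank ∂_1 = 7 ⇒ b_0 = 8 − 0 − 7 = 1; all invariant factors of ∂_1 are 1 so no torsion. So H_0 ≅ Z.
rank ∂_1 = 7, rank ∂_2 = 15 ⇒ b_1 = 24 − 7 − 15 = 2; all invariant factors of ∂_2 are 1 so no torsion. So H_1 ≅ Z^2.
rank ∂_2 = 15, rank ∂_3 = 0 ⇒ b_2 = 16 − 15 − 0 = 1. So H_2 ≅ Z.

H_0 = Z,  H_1 = Z^2,  H_2 = Z.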